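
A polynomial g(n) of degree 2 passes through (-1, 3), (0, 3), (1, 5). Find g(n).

g(n) = n^2 + n + 3

Write g(n) = an^2 + bn + c. Substituting each data point gives a linear system:
  a - b + c = 3
  c = 3
  a + b + c = 5
Solving the system yields a = 1, b = 1, c = 3.
So g(n) = n^2 + n + 3.
Check: g(-1) = 3. ✓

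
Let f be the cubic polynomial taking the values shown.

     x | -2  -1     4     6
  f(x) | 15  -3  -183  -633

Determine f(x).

Write f(x) = ax^3 + bx^2 + cx + d. Substituting each data point gives a linear system:
  -8a + 4b - 2c + d = 15
  -a + b - c + d = -3
  64a + 16b + 4c + d = -183
  216a + 36b + 6c + d = -633
Solving the system yields a = -3, b = 0, c = 3, d = -3.
So f(x) = -3x^3 + 3x - 3.
Check: f(-1) = -3. ✓

f(x) = -3x^3 + 3x - 3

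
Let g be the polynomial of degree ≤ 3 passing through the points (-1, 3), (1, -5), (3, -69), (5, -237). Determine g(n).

Using the Lagrange interpolation formula with nodes -1, 1, 3, 5:
  L_0(n) = (n - 1)(n - 3)(n - 5) / -48
  L_1(n) = (n + 1)(n - 3)(n - 5) / 16
  L_2(n) = (n + 1)(n - 1)(n - 5) / -16
  L_3(n) = (n + 1)(n - 1)(n - 3) / 48
Then g(n) = 3·L_0(n) - 5·L_1(n) - 69·L_2(n) - 237·L_3(n).
Expanding and collecting terms gives g(n) = -n^3 - 4n^2 - 3n + 3.
Check: g(3) = -69. ✓

g(n) = -n^3 - 4n^2 - 3n + 3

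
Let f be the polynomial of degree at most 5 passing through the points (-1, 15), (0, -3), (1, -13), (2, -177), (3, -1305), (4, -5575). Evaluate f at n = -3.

Write f(n) = an^5 + bn^4 + cn^3 + dn^2 + en + k. Substituting each data point gives a linear system:
  -a + b - c + d - e + k = 15
  k = -3
  a + b + c + d + e + k = -13
  32a + 16b + 8c + 4d + 2e + k = -177
  243a + 81b + 27c + 9d + 3e + k = -1305
  1024a + 256b + 64c + 16d + 4e + k = -5575
Solving the system yields a = -6, b = 3, c = -3, d = 1, e = -5, k = -3.
So f(n) = -6n^5 + 3n^4 - 3n^3 + n^2 - 5n - 3.
Then f(-3) = 1803.

1803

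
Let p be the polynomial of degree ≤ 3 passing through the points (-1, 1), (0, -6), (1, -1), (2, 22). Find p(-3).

Using the Lagrange interpolation formula with nodes -1, 0, 1, 2:
  L_0(t) = t(t - 1)(t - 2) / -6
  L_1(t) = (t + 1)(t - 1)(t - 2) / 2
  L_2(t) = (t + 1)t(t - 2) / -2
  L_3(t) = (t + 1)t(t - 1) / 6
Then p(t) = 1·L_0(t) - 6·L_1(t) - 1·L_2(t) + 22·L_3(t).
Expanding and collecting terms gives p(t) = t^3 + 6t^2 - 2t - 6.
Evaluating at t = -3: p(-3) = 27.

27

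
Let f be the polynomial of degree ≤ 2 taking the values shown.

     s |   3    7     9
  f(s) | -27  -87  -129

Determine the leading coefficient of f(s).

-1

Write f(s) = as^2 + bs + c. Substituting each data point gives a linear system:
  9a + 3b + c = -27
  49a + 7b + c = -87
  81a + 9b + c = -129
Solving the system yields a = -1, b = -5, c = -3.
So f(s) = -s^2 - 5s - 3.
The leading coefficient is -1.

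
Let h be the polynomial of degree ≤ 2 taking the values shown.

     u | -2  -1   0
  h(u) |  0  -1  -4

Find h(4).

-36

Forward differences of the values at u = -2, -1, 0:
  h  : 0  -1  -4
  Δ  : -1  -3
  Δ^2: -2
The second differences are constant, confirming degree 2.
Interpolating (Newton forward form) and evaluating at u = 4 gives h(4) = -36.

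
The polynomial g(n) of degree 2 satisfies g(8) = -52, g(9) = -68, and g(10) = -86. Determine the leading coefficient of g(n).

-1

Write g(n) = an^2 + bn + c. Substituting each data point gives a linear system:
  64a + 8b + c = -52
  81a + 9b + c = -68
  100a + 10b + c = -86
Solving the system yields a = -1, b = 1, c = 4.
So g(n) = -n² + n + 4.
The leading coefficient is -1.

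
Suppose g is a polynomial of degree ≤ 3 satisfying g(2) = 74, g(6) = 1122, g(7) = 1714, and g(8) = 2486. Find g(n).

Write g(n) = an^3 + bn^2 + cn + d. Substituting each data point gives a linear system:
  8a + 4b + 2c + d = 74
  216a + 36b + 6c + d = 1122
  343a + 49b + 7c + d = 1714
  512a + 64b + 8c + d = 2486
Solving the system yields a = 4, b = 6, c = 6, d = 6.
So g(n) = 4n^3 + 6n^2 + 6n + 6.
Check: g(7) = 1714. ✓

g(n) = 4n^3 + 6n^2 + 6n + 6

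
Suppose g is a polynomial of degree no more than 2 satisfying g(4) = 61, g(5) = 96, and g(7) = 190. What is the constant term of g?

Write g(u) = au^2 + bu + c. Substituting each data point gives a linear system:
  16a + 4b + c = 61
  25a + 5b + c = 96
  49a + 7b + c = 190
Solving the system yields a = 4, b = -1, c = 1.
So g(u) = 4u^2 - u + 1.
The constant term is 1.

1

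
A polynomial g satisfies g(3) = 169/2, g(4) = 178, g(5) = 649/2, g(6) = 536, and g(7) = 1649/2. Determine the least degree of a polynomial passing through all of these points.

3

Forward differences of the values at t = 3, 4, 5, 6, 7:
  g  : 169/2  178  649/2  536  1649/2
  Δ  : 187/2  293/2  423/2  577/2
  Δ^2: 53  65  77
  Δ^3: 12  12
  Δ^4: 0
The third differences are constant (12) and nonzero, while all higher differences vanish, so the minimal degree is 3.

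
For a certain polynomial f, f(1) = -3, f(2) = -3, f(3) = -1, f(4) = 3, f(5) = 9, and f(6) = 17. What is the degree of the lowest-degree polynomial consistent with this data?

Forward differences of the values at s = 1, 2, 3, 4, 5, 6:
  f  : -3  -3  -1  3  9  17
  Δ  : 0  2  4  6  8
  Δ^2: 2  2  2  2
  Δ^3: 0  0  0
  Δ^4: 0  0
  Δ^5: 0
The second differences are constant (2) and nonzero, while all higher differences vanish, so the minimal degree is 2.

2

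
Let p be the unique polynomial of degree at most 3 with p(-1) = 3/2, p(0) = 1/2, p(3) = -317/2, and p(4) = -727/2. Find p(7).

Write p(n) = an^3 + bn^2 + cn + d. Substituting each data point gives a linear system:
  -a + b - c + d = 3/2
  d = 1/2
  27a + 9b + 3c + d = -317/2
  64a + 16b + 4c + d = -727/2
Solving the system yields a = -5, b = -3, c = 1, d = 1/2.
So p(n) = -5n^3 - 3n^2 + n + 1/2.
Then p(7) = -3709/2.

-3709/2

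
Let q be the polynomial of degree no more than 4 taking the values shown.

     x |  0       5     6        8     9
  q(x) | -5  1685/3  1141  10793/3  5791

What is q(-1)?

Using the Lagrange interpolation formula with nodes 0, 5, 6, 8, 9:
  L_0(x) = (x - 5)(x - 6)(x - 8)(x - 9) / 2160
  L_1(x) = x(x - 6)(x - 8)(x - 9) / -60
  L_2(x) = x(x - 5)(x - 8)(x - 9) / 36
  L_3(x) = x(x - 5)(x - 6)(x - 9) / -48
  L_4(x) = x(x - 5)(x - 6)(x - 8) / 108
Then q(x) = -5·L_0(x) + 1685/3·L_1(x) + 1141·L_2(x) + 10793/3·L_3(x) + 5791·L_4(x).
Expanding and collecting terms gives q(x) = x^4 - (5/3)x^3 + 5x^2 + 5x - 5.
Evaluating at x = -1: q(-1) = -7/3.

-7/3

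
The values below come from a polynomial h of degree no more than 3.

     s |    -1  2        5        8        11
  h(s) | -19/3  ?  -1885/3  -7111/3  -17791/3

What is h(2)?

-169/3

On equispaced nodes a degree-3 polynomial has vanishing fourth forward difference, so
  h(-1) - 4·h(2) + 6·h(5) - 4·h(8) + h(11) = 0.
Substituting the known values and solving for h(2):
  -4·h(2) = 676/3
  h(2) = -169/3.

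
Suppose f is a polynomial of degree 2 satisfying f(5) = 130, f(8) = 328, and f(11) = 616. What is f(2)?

22

Using the Lagrange interpolation formula with nodes 5, 8, 11:
  L_0(n) = (n - 8)(n - 11) / 18
  L_1(n) = (n - 5)(n - 11) / -9
  L_2(n) = (n - 5)(n - 8) / 18
Then f(n) = 130·L_0(n) + 328·L_1(n) + 616·L_2(n).
Expanding and collecting terms gives f(n) = 5n² + n.
Evaluating at n = 2: f(2) = 22.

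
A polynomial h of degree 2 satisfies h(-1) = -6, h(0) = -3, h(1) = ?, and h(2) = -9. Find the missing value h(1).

-4

On equispaced nodes a degree-2 polynomial has vanishing third forward difference, so
  - h(-1) + 3·h(0) - 3·h(1) + h(2) = 0.
Substituting the known values and solving for h(1):
  -3·h(1) = 12
  h(1) = -4.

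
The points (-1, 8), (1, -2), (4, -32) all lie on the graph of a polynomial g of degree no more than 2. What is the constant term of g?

4

Write g(t) = at^2 + bt + c. Substituting each data point gives a linear system:
  a - b + c = 8
  a + b + c = -2
  16a + 4b + c = -32
Solving the system yields a = -1, b = -5, c = 4.
So g(t) = -t^2 - 5t + 4.
The constant term is 4.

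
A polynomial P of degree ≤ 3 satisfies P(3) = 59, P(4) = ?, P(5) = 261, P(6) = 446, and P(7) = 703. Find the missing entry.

136

On equispaced nodes a degree-3 polynomial has vanishing fourth forward difference, so
  P(3) - 4·P(4) + 6·P(5) - 4·P(6) + P(7) = 0.
Substituting the known values and solving for P(4):
  -4·P(4) = -544
  P(4) = 136.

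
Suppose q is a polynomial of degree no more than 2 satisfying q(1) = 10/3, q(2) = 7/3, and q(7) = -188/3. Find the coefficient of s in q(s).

5

Write q(s) = as^2 + bs + c. Substituting each data point gives a linear system:
  a + b + c = 10/3
  4a + 2b + c = 7/3
  49a + 7b + c = -188/3
Solving the system yields a = -2, b = 5, c = 1/3.
So q(s) = -2s^2 + 5s + 1/3.
The coefficient of s is 5.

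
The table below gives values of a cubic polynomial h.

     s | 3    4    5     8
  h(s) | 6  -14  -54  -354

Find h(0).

6

Write h(s) = as^3 + bs^2 + cs + d. Substituting each data point gives a linear system:
  27a + 9b + 3c + d = 6
  64a + 16b + 4c + d = -14
  125a + 25b + 5c + d = -54
  512a + 64b + 8c + d = -354
Solving the system yields a = -1, b = 2, c = 3, d = 6.
So h(s) = -s^3 + 2s^2 + 3s + 6.
Then h(0) = 6.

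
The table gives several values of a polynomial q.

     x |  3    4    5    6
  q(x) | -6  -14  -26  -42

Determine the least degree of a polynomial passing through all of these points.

2

Forward differences of the values at x = 3, 4, 5, 6:
  q  : -6  -14  -26  -42
  Δ  : -8  -12  -16
  Δ^2: -4  -4
  Δ^3: 0
The second differences are constant (-4) and nonzero, while all higher differences vanish, so the minimal degree is 2.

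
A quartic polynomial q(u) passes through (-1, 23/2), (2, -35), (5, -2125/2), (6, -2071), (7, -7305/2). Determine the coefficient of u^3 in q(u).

Write q(u) = au^4 + bu^3 + cu^2 + du + e. Substituting each data point gives a linear system:
  a - b + c - d + e = 23/2
  16a + 8b + 4c + 2d + e = -35
  625a + 125b + 25c + 5d + e = -2125/2
  1296a + 216b + 36c + 6d + e = -2071
  2401a + 343b + 49c + 7d + e = -7305/2
Solving the system yields a = -1, b = -4, c = 5/2, d = -1, e = 5.
So q(u) = -u^4 - 4u^3 + (5/2)u^2 - u + 5.
The coefficient of u^3 is -4.

-4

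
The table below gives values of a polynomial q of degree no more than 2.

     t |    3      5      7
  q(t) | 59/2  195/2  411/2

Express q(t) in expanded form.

Write q(t) = at^2 + bt + c. Substituting each data point gives a linear system:
  9a + 3b + c = 59/2
  25a + 5b + c = 195/2
  49a + 7b + c = 411/2
Solving the system yields a = 5, b = -6, c = 5/2.
So q(t) = 5t² - 6t + 5/2.
Check: q(3) = 59/2. ✓

q(t) = 5t^2 - 6t + 5/2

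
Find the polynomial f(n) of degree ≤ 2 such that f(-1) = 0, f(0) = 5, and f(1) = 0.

f(n) = -5n^2 + 5

Using the Lagrange interpolation formula with nodes -1, 0, 1:
  L_0(n) = n(n - 1) / 2
  L_1(n) = (n + 1)(n - 1) / -1
  L_2(n) = (n + 1)n / 2
Then f(n) = 0·L_0(n) + 5·L_1(n) + 0·L_2(n).
Expanding and collecting terms gives f(n) = -5n² + 5.
Check: f(0) = 5. ✓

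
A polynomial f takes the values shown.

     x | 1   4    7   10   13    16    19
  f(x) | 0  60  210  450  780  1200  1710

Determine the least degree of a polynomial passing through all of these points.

Forward differences of the values at x = 1, 4, 7, 10, 13, 16, 19:
  f  : 0  60  210  450  780  1200  1710
  Δ  : 60  150  240  330  420  510
  Δ^2: 90  90  90  90  90
  Δ^3: 0  0  0  0
  Δ^4: 0  0  0
  Δ^5: 0  0
  Δ^6: 0
The second differences are constant (90) and nonzero, while all higher differences vanish, so the minimal degree is 2.

2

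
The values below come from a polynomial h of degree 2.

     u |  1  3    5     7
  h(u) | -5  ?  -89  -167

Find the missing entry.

The 3 known points determine the degree-2 polynomial uniquely.
Write h(u) = au^2 + bu + c. Substituting each data point gives a linear system:
  a + b + c = -5
  25a + 5b + c = -89
  49a + 7b + c = -167
Solving the system yields a = -3, b = -3, c = 1.
So h(u) = -3u^2 - 3u + 1.
Then h(3) = -35.

-35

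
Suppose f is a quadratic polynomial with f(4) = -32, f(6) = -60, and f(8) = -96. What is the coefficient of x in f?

-4

Write f(x) = ax^2 + bx + c. Substituting each data point gives a linear system:
  16a + 4b + c = -32
  36a + 6b + c = -60
  64a + 8b + c = -96
Solving the system yields a = -1, b = -4, c = 0.
So f(x) = -x^2 - 4x.
The coefficient of x is -4.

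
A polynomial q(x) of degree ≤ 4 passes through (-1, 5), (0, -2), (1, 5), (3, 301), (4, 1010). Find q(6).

5500

Using the Lagrange interpolation formula with nodes -1, 0, 1, 3, 4:
  L_0(x) = x(x - 1)(x - 3)(x - 4) / 40
  L_1(x) = (x + 1)(x - 1)(x - 3)(x - 4) / -12
  L_2(x) = (x + 1)x(x - 3)(x - 4) / 12
  L_3(x) = (x + 1)x(x - 1)(x - 4) / -24
  L_4(x) = (x + 1)x(x - 1)(x - 3) / 60
Then q(x) = 5·L_0(x) - 2·L_1(x) + 5·L_2(x) + 301·L_3(x) + 1010·L_4(x).
Expanding and collecting terms gives q(x) = 5x^4 - 5x^3 + 2x^2 + 5x - 2.
Evaluating at x = 6: q(6) = 5500.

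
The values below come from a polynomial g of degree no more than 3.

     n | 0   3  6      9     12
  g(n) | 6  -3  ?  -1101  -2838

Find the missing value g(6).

The 4 known points determine the degree-3 polynomial uniquely.
Write g(n) = an^3 + bn^2 + cn + d. Substituting each data point gives a linear system:
  d = 6
  27a + 9b + 3c + d = -3
  729a + 81b + 9c + d = -1101
  1728a + 144b + 12c + d = -2838
Solving the system yields a = -2, b = 4, c = 3, d = 6.
So g(n) = -2n³ + 4n² + 3n + 6.
Then g(6) = -264.

-264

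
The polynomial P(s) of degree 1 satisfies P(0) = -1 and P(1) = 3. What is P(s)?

P(s) = 4s - 1

Using the Lagrange interpolation formula with nodes 0, 1:
  L_0(s) = (s - 1) / -1
  L_1(s) = s / 1
Then P(s) = -1·L_0(s) + 3·L_1(s).
Expanding and collecting terms gives P(s) = 4s - 1.
Check: P(1) = 3. ✓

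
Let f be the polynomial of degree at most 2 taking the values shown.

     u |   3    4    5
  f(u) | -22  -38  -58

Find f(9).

-178

Using the Lagrange interpolation formula with nodes 3, 4, 5:
  L_0(u) = (u - 4)(u - 5) / 2
  L_1(u) = (u - 3)(u - 5) / -1
  L_2(u) = (u - 3)(u - 4) / 2
Then f(u) = -22·L_0(u) - 38·L_1(u) - 58·L_2(u).
Expanding and collecting terms gives f(u) = -2u² - 2u + 2.
Evaluating at u = 9: f(9) = -178.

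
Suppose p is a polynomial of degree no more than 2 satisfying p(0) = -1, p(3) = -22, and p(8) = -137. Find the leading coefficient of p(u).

Write p(u) = au^2 + bu + c. Substituting each data point gives a linear system:
  c = -1
  9a + 3b + c = -22
  64a + 8b + c = -137
Solving the system yields a = -2, b = -1, c = -1.
So p(u) = -2u^2 - u - 1.
The leading coefficient is -2.

-2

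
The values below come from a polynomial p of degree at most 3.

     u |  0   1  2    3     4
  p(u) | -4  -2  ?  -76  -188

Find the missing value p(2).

-20

The 4 known points determine the degree-3 polynomial uniquely.
Write p(u) = au^3 + bu^2 + cu + d. Substituting each data point gives a linear system:
  d = -4
  a + b + c + d = -2
  27a + 9b + 3c + d = -76
  64a + 16b + 4c + d = -188
Solving the system yields a = -3, b = -1, c = 6, d = -4.
So p(u) = -3u^3 - u^2 + 6u - 4.
Then p(2) = -20.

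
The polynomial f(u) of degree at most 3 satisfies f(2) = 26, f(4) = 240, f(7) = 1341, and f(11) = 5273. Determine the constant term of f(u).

Write f(u) = au^3 + bu^2 + cu + d. Substituting each data point gives a linear system:
  8a + 4b + 2c + d = 26
  64a + 16b + 4c + d = 240
  343a + 49b + 7c + d = 1341
  1331a + 121b + 11c + d = 5273
Solving the system yields a = 4, b = 0, c = -5, d = 4.
So f(u) = 4u³ - 5u + 4.
The constant term is 4.

4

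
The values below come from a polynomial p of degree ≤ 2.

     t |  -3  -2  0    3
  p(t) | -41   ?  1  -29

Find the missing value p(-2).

The 3 known points determine the degree-2 polynomial uniquely.
Write p(t) = at^2 + bt + c. Substituting each data point gives a linear system:
  9a - 3b + c = -41
  c = 1
  9a + 3b + c = -29
Solving the system yields a = -4, b = 2, c = 1.
So p(t) = -4t² + 2t + 1.
Then p(-2) = -19.

-19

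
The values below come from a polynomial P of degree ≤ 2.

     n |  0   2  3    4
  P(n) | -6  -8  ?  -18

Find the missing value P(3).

The 3 known points determine the degree-2 polynomial uniquely.
Write P(n) = an^2 + bn + c. Substituting each data point gives a linear system:
  c = -6
  4a + 2b + c = -8
  16a + 4b + c = -18
Solving the system yields a = -1, b = 1, c = -6.
So P(n) = -n^2 + n - 6.
Then P(3) = -12.

-12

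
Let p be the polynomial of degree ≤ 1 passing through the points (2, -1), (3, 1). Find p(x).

Write p(x) = ax + b. Substituting each data point gives a linear system:
  2a + b = -1
  3a + b = 1
Solving the system yields a = 2, b = -5.
So p(x) = 2x - 5.
Check: p(2) = -1. ✓

p(x) = 2x - 5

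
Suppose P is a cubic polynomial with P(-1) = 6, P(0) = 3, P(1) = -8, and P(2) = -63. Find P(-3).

Write P(x) = ax^3 + bx^2 + cx + d. Substituting each data point gives a linear system:
  -a + b - c + d = 6
  d = 3
  a + b + c + d = -8
  8a + 4b + 2c + d = -63
Solving the system yields a = -6, b = -4, c = -1, d = 3.
So P(x) = -6x^3 - 4x^2 - x + 3.
Then P(-3) = 132.

132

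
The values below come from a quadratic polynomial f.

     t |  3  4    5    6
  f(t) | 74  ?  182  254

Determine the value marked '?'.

122

On equispaced nodes a degree-2 polynomial has vanishing third forward difference, so
  - f(3) + 3·f(4) - 3·f(5) + f(6) = 0.
Substituting the known values and solving for f(4):
  3·f(4) = 366
  f(4) = 122.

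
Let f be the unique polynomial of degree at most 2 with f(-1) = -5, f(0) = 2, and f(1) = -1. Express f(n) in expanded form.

Write f(n) = an^2 + bn + c. Substituting each data point gives a linear system:
  a - b + c = -5
  c = 2
  a + b + c = -1
Solving the system yields a = -5, b = 2, c = 2.
So f(n) = -5n^2 + 2n + 2.
Check: f(-1) = -5. ✓

f(n) = -5n^2 + 2n + 2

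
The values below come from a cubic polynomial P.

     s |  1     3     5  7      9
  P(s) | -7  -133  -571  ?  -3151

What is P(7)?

On equispaced nodes a degree-3 polynomial has vanishing fourth forward difference, so
  P(1) - 4·P(3) + 6·P(5) - 4·P(7) + P(9) = 0.
Substituting the known values and solving for P(7):
  -4·P(7) = 6052
  P(7) = -1513.

-1513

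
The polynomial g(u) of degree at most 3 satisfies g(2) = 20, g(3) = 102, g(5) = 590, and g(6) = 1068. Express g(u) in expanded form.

Write g(u) = au^3 + bu^2 + cu + d. Substituting each data point gives a linear system:
  8a + 4b + 2c + d = 20
  27a + 9b + 3c + d = 102
  125a + 25b + 5c + d = 590
  216a + 36b + 6c + d = 1068
Solving the system yields a = 6, b = -6, c = -2, d = 0.
So g(u) = 6u³ - 6u² - 2u.
Check: g(6) = 1068. ✓

g(u) = 6u^3 - 6u^2 - 2u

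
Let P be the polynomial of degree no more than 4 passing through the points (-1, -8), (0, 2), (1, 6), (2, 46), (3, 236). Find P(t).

P(t) = 3t^4 + t^3 - 6t^2 + 6t + 2

Write P(t) = at^4 + bt^3 + ct^2 + dt + e. Substituting each data point gives a linear system:
  a - b + c - d + e = -8
  e = 2
  a + b + c + d + e = 6
  16a + 8b + 4c + 2d + e = 46
  81a + 27b + 9c + 3d + e = 236
Solving the system yields a = 3, b = 1, c = -6, d = 6, e = 2.
So P(t) = 3t⁴ + t³ - 6t² + 6t + 2.
Check: P(-1) = -8. ✓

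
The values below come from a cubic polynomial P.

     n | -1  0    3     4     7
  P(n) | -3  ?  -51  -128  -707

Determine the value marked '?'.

0

The 4 known points determine the degree-3 polynomial uniquely.
Write P(n) = an^3 + bn^2 + cn + d. Substituting each data point gives a linear system:
  -a + b - c + d = -3
  27a + 9b + 3c + d = -51
  64a + 16b + 4c + d = -128
  343a + 49b + 7c + d = -707
Solving the system yields a = -2, b = -1, c = 4, d = 0.
So P(n) = -2n^3 - n^2 + 4n.
Then P(0) = 0.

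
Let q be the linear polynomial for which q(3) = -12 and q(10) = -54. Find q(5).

Write q(x) = ax + b. Substituting each data point gives a linear system:
  3a + b = -12
  10a + b = -54
Solving the system yields a = -6, b = 6.
So q(x) = -6x + 6.
Then q(5) = -24.

-24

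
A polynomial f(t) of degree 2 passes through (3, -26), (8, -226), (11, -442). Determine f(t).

Write f(t) = at^2 + bt + c. Substituting each data point gives a linear system:
  9a + 3b + c = -26
  64a + 8b + c = -226
  121a + 11b + c = -442
Solving the system yields a = -4, b = 4, c = -2.
So f(t) = -4t^2 + 4t - 2.
Check: f(11) = -442. ✓

f(t) = -4t^2 + 4t - 2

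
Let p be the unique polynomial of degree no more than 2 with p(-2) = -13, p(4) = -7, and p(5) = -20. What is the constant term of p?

5

Write p(x) = ax^2 + bx + c. Substituting each data point gives a linear system:
  4a - 2b + c = -13
  16a + 4b + c = -7
  25a + 5b + c = -20
Solving the system yields a = -2, b = 5, c = 5.
So p(x) = -2x^2 + 5x + 5.
The constant term is 5.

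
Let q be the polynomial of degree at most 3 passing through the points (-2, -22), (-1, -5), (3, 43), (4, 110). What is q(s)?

Write q(s) = as^3 + bs^2 + cs + d. Substituting each data point gives a linear system:
  -8a + 4b - 2c + d = -22
  -a + b - c + d = -5
  27a + 9b + 3c + d = 43
  64a + 16b + 4c + d = 110
Solving the system yields a = 2, b = -1, c = 0, d = -2.
So q(s) = 2s^3 - s^2 - 2.
Check: q(4) = 110. ✓

q(s) = 2s^3 - s^2 - 2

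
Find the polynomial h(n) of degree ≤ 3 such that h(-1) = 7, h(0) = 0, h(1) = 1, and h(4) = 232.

Write h(n) = an^3 + bn^2 + cn + d. Substituting each data point gives a linear system:
  -a + b - c + d = 7
  d = 0
  a + b + c + d = 1
  64a + 16b + 4c + d = 232
Solving the system yields a = 3, b = 4, c = -6, d = 0.
So h(n) = 3n^3 + 4n^2 - 6n.
Check: h(-1) = 7. ✓

h(n) = 3n^3 + 4n^2 - 6n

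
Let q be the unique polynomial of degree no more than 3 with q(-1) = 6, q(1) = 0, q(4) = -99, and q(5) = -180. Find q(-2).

Using the Lagrange interpolation formula with nodes -1, 1, 4, 5:
  L_0(t) = (t - 1)(t - 4)(t - 5) / -60
  L_1(t) = (t + 1)(t - 4)(t - 5) / 24
  L_2(t) = (t + 1)(t - 1)(t - 5) / -15
  L_3(t) = (t + 1)(t - 1)(t - 4) / 24
Then q(t) = 6·L_0(t) + 0·L_1(t) - 99·L_2(t) - 180·L_3(t).
Expanding and collecting terms gives q(t) = -t^3 - 2t^2 - 2t + 5.
Evaluating at t = -2: q(-2) = 9.

9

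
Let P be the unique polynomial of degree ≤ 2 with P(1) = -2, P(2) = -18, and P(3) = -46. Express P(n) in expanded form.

P(n) = -6n^2 + 2n + 2

Write P(n) = an^2 + bn + c. Substituting each data point gives a linear system:
  a + b + c = -2
  4a + 2b + c = -18
  9a + 3b + c = -46
Solving the system yields a = -6, b = 2, c = 2.
So P(n) = -6n² + 2n + 2.
Check: P(2) = -18. ✓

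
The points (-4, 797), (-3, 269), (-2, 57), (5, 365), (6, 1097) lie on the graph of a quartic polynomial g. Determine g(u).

g(u) = 2u^4 - 6u^3 - 6u^2 + 2u + 5

Write g(u) = au^4 + bu^3 + cu^2 + du + e. Substituting each data point gives a linear system:
  256a - 64b + 16c - 4d + e = 797
  81a - 27b + 9c - 3d + e = 269
  16a - 8b + 4c - 2d + e = 57
  625a + 125b + 25c + 5d + e = 365
  1296a + 216b + 36c + 6d + e = 1097
Solving the system yields a = 2, b = -6, c = -6, d = 2, e = 5.
So g(u) = 2u^4 - 6u^3 - 6u^2 + 2u + 5.
Check: g(-4) = 797. ✓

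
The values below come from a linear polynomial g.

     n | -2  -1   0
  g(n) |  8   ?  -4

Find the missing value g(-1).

2

The 2 known points determine the degree-1 polynomial uniquely.
Write g(n) = an + b. Substituting each data point gives a linear system:
  -2a + b = 8
  b = -4
Solving the system yields a = -6, b = -4.
So g(n) = -6n - 4.
Then g(-1) = 2.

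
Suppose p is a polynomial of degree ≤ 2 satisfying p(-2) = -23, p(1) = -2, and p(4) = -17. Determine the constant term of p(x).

-5

Write p(x) = ax^2 + bx + c. Substituting each data point gives a linear system:
  4a - 2b + c = -23
  a + b + c = -2
  16a + 4b + c = -17
Solving the system yields a = -2, b = 5, c = -5.
So p(x) = -2x² + 5x - 5.
The constant term is -5.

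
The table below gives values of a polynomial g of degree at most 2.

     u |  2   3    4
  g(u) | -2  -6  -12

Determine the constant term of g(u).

0

Write g(u) = au^2 + bu + c. Substituting each data point gives a linear system:
  4a + 2b + c = -2
  9a + 3b + c = -6
  16a + 4b + c = -12
Solving the system yields a = -1, b = 1, c = 0.
So g(u) = -u² + u.
The constant term is 0.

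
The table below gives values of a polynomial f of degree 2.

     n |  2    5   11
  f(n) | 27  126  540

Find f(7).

Write f(n) = an^2 + bn + c. Substituting each data point gives a linear system:
  4a + 2b + c = 27
  25a + 5b + c = 126
  121a + 11b + c = 540
Solving the system yields a = 4, b = 5, c = 1.
So f(n) = 4n^2 + 5n + 1.
Then f(7) = 232.

232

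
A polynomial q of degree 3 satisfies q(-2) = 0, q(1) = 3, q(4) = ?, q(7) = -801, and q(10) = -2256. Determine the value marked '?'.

The 4 known points determine the degree-3 polynomial uniquely.
Write q(t) = at^3 + bt^2 + ct + d. Substituting each data point gives a linear system:
  -8a + 4b - 2c + d = 0
  a + b + c + d = 3
  343a + 49b + 7c + d = -801
  1000a + 100b + 10c + d = -2256
Solving the system yields a = -2, b = -3, c = 4, d = 4.
So q(t) = -2t³ - 3t² + 4t + 4.
Then q(4) = -156.

-156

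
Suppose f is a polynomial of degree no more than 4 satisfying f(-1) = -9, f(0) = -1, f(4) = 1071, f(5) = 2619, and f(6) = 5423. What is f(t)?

f(t) = 4t^4 + 2t^3 - 6t^2 + 4t - 1

Write f(t) = at^4 + bt^3 + ct^2 + dt + e. Substituting each data point gives a linear system:
  a - b + c - d + e = -9
  e = -1
  256a + 64b + 16c + 4d + e = 1071
  625a + 125b + 25c + 5d + e = 2619
  1296a + 216b + 36c + 6d + e = 5423
Solving the system yields a = 4, b = 2, c = -6, d = 4, e = -1.
So f(t) = 4t^4 + 2t^3 - 6t^2 + 4t - 1.
Check: f(5) = 2619. ✓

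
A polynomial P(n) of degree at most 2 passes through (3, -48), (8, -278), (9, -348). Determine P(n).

Using the Lagrange interpolation formula with nodes 3, 8, 9:
  L_0(n) = (n - 8)(n - 9) / 30
  L_1(n) = (n - 3)(n - 9) / -5
  L_2(n) = (n - 3)(n - 8) / 6
Then P(n) = -48·L_0(n) - 278·L_1(n) - 348·L_2(n).
Expanding and collecting terms gives P(n) = -4n^2 - 2n - 6.
Check: P(8) = -278. ✓

P(n) = -4n^2 - 2n - 6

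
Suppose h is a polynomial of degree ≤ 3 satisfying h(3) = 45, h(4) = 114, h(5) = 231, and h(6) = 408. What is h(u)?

h(u) = 2u^3 - 5u + 6

Write h(u) = au^3 + bu^2 + cu + d. Substituting each data point gives a linear system:
  27a + 9b + 3c + d = 45
  64a + 16b + 4c + d = 114
  125a + 25b + 5c + d = 231
  216a + 36b + 6c + d = 408
Solving the system yields a = 2, b = 0, c = -5, d = 6.
So h(u) = 2u^3 - 5u + 6.
Check: h(4) = 114. ✓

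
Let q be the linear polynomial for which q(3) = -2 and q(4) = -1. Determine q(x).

q(x) = x - 5

Using the Lagrange interpolation formula with nodes 3, 4:
  L_0(x) = (x - 4) / -1
  L_1(x) = (x - 3) / 1
Then q(x) = -2·L_0(x) - 1·L_1(x).
Expanding and collecting terms gives q(x) = x - 5.
Check: q(4) = -1. ✓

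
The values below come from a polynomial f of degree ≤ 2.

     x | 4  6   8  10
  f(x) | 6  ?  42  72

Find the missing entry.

20

On equispaced nodes a degree-2 polynomial has vanishing third forward difference, so
  - f(4) + 3·f(6) - 3·f(8) + f(10) = 0.
Substituting the known values and solving for f(6):
  3·f(6) = 60
  f(6) = 20.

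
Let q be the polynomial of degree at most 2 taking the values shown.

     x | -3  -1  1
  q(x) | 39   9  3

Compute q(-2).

21

Forward differences of the values at x = -3, -1, 1:
  q  : 39  9  3
  Δ  : -30  -6
  Δ^2: 24
The second differences are constant, confirming degree 2.
Interpolating (Newton forward form) and evaluating at x = -2 gives q(-2) = 21.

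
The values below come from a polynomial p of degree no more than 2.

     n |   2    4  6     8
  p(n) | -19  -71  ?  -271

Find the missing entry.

On equispaced nodes a degree-2 polynomial has vanishing third forward difference, so
  - p(2) + 3·p(4) - 3·p(6) + p(8) = 0.
Substituting the known values and solving for p(6):
  -3·p(6) = 465
  p(6) = -155.

-155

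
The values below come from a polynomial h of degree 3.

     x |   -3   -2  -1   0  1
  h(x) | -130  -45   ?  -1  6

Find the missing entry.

The 4 known points determine the degree-3 polynomial uniquely.
Write h(x) = ax^3 + bx^2 + cx + d. Substituting each data point gives a linear system:
  -27a + 9b - 3c + d = -130
  -8a + 4b - 2c + d = -45
  d = -1
  a + b + c + d = 6
Solving the system yields a = 4, b = -1, c = 4, d = -1.
So h(x) = 4x^3 - x^2 + 4x - 1.
Then h(-1) = -10.

-10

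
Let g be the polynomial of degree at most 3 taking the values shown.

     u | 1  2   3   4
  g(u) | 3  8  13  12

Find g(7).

-87

Write g(u) = au^3 + bu^2 + cu + d. Substituting each data point gives a linear system:
  a + b + c + d = 3
  8a + 4b + 2c + d = 8
  27a + 9b + 3c + d = 13
  64a + 16b + 4c + d = 12
Solving the system yields a = -1, b = 6, c = -6, d = 4.
So g(u) = -u³ + 6u² - 6u + 4.
Then g(7) = -87.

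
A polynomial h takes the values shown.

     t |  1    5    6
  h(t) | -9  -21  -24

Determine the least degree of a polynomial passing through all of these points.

Divided differences on the nodes 1, 5, 6:
  order 0: -9  -21  -24
  order 1: -3  -3
  order 2: 0
The order-1 divided differences are all -3 (nonzero) and every higher order vanishes, so the data lies on a polynomial of degree exactly 1.

1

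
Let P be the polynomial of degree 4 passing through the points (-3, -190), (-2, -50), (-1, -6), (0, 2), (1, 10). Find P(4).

Forward differences of the values at t = -3, -2, -1, 0, 1:
  P  : -190  -50  -6  2  10
  Δ  : 140  44  8  8
  Δ^2: -96  -36  0
  Δ^3: 60  36
  Δ^4: -24
The fourth differences are constant, confirming degree 4.
Interpolating (Newton forward form) and evaluating at t = 4 gives P(4) = 34.

34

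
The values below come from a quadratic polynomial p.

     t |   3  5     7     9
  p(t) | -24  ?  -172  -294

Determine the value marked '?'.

-82

The 3 known points determine the degree-2 polynomial uniquely.
Write p(t) = at^2 + bt + c. Substituting each data point gives a linear system:
  9a + 3b + c = -24
  49a + 7b + c = -172
  81a + 9b + c = -294
Solving the system yields a = -4, b = 3, c = 3.
So p(t) = -4t^2 + 3t + 3.
Then p(5) = -82.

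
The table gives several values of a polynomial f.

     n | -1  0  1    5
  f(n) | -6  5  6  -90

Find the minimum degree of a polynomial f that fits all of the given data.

2

Divided differences on the nodes -1, 0, 1, 5:
  order 0: -6  5  6  -90
  order 1: 11  1  -24
  order 2: -5  -5
  order 3: 0
The order-2 divided differences are all -5 (nonzero) and every higher order vanishes, so the data lies on a polynomial of degree exactly 2.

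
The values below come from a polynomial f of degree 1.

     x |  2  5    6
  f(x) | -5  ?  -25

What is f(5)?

-20

The 2 known points determine the degree-1 polynomial uniquely.
Write f(x) = ax + b. Substituting each data point gives a linear system:
  2a + b = -5
  6a + b = -25
Solving the system yields a = -5, b = 5.
So f(x) = -5x + 5.
Then f(5) = -20.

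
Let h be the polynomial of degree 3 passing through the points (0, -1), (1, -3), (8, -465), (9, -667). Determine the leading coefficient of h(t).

Write h(t) = at^3 + bt^2 + ct + d. Substituting each data point gives a linear system:
  d = -1
  a + b + c + d = -3
  512a + 64b + 8c + d = -465
  729a + 81b + 9c + d = -667
Solving the system yields a = -1, b = 1, c = -2, d = -1.
So h(t) = -t^3 + t^2 - 2t - 1.
The leading coefficient is -1.

-1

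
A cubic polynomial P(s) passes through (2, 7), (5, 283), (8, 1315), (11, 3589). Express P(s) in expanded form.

P(s) = 3s^3 - 3s^2 - 4s + 3

Write P(s) = as^3 + bs^2 + cs + d. Substituting each data point gives a linear system:
  8a + 4b + 2c + d = 7
  125a + 25b + 5c + d = 283
  512a + 64b + 8c + d = 1315
  1331a + 121b + 11c + d = 3589
Solving the system yields a = 3, b = -3, c = -4, d = 3.
So P(s) = 3s³ - 3s² - 4s + 3.
Check: P(5) = 283. ✓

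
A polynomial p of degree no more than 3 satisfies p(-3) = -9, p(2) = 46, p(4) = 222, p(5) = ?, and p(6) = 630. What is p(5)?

391

The 4 known points determine the degree-3 polynomial uniquely.
Write p(t) = at^3 + bt^2 + ct + d. Substituting each data point gives a linear system:
  -27a + 9b - 3c + d = -9
  8a + 4b + 2c + d = 46
  64a + 16b + 4c + d = 222
  216a + 36b + 6c + d = 630
Solving the system yields a = 2, b = 5, c = 2, d = 6.
So p(t) = 2t^3 + 5t^2 + 2t + 6.
Then p(5) = 391.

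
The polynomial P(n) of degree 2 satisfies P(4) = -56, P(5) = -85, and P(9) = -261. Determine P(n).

P(n) = -3n^2 - 2n

Write P(n) = an^2 + bn + c. Substituting each data point gives a linear system:
  16a + 4b + c = -56
  25a + 5b + c = -85
  81a + 9b + c = -261
Solving the system yields a = -3, b = -2, c = 0.
So P(n) = -3n^2 - 2n.
Check: P(4) = -56. ✓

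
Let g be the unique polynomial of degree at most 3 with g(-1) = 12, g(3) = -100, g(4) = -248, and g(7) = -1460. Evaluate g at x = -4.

Write g(x) = ax^3 + bx^2 + cx + d. Substituting each data point gives a linear system:
  -a + b - c + d = 12
  27a + 9b + 3c + d = -100
  64a + 16b + 4c + d = -248
  343a + 49b + 7c + d = -1460
Solving the system yields a = -5, b = 6, c = -5, d = -4.
So g(x) = -5x^3 + 6x^2 - 5x - 4.
Then g(-4) = 432.

432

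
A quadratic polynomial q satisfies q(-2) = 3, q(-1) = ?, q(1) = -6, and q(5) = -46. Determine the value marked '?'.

2

The 3 known points determine the degree-2 polynomial uniquely.
Write q(s) = as^2 + bs + c. Substituting each data point gives a linear system:
  4a - 2b + c = 3
  a + b + c = -6
  25a + 5b + c = -46
Solving the system yields a = -1, b = -4, c = -1.
So q(s) = -s^2 - 4s - 1.
Then q(-1) = 2.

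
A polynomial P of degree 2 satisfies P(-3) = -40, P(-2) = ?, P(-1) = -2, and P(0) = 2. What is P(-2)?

-16

The 3 known points determine the degree-2 polynomial uniquely.
Write P(s) = as^2 + bs + c. Substituting each data point gives a linear system:
  9a - 3b + c = -40
  a - b + c = -2
  c = 2
Solving the system yields a = -5, b = -1, c = 2.
So P(s) = -5s^2 - s + 2.
Then P(-2) = -16.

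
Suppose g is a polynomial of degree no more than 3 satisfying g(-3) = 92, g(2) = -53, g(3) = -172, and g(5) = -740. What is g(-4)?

Write g(t) = at^3 + bt^2 + ct + d. Substituting each data point gives a linear system:
  -27a + 9b - 3c + d = 92
  8a + 4b + 2c + d = -53
  27a + 9b + 3c + d = -172
  125a + 25b + 5c + d = -740
Solving the system yields a = -5, b = -5, c = 1, d = 5.
So g(t) = -5t^3 - 5t^2 + t + 5.
Then g(-4) = 241.

241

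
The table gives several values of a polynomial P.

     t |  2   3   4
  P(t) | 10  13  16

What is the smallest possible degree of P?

1

Forward differences of the values at t = 2, 3, 4:
  P  : 10  13  16
  Δ  : 3  3
  Δ^2: 0
The first differences are constant (3) and nonzero, while all higher differences vanish, so the minimal degree is 1.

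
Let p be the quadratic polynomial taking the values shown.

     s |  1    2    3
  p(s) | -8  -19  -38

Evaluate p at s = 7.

-194

Forward differences of the values at s = 1, 2, 3:
  p  : -8  -19  -38
  Δ  : -11  -19
  Δ^2: -8
The second differences are constant, confirming degree 2.
Interpolating (Newton forward form) and evaluating at s = 7 gives p(7) = -194.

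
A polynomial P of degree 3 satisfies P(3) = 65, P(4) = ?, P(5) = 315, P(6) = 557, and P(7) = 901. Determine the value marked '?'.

157

The 4 known points determine the degree-3 polynomial uniquely.
Write P(s) = as^3 + bs^2 + cs + d. Substituting each data point gives a linear system:
  27a + 9b + 3c + d = 65
  125a + 25b + 5c + d = 315
  216a + 36b + 6c + d = 557
  343a + 49b + 7c + d = 901
Solving the system yields a = 3, b = -3, c = 2, d = 5.
So P(s) = 3s³ - 3s² + 2s + 5.
Then P(4) = 157.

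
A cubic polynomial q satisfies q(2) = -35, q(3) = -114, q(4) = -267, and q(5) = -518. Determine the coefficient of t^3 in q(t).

-4

Write q(t) = at^3 + bt^2 + ct + d. Substituting each data point gives a linear system:
  8a + 4b + 2c + d = -35
  27a + 9b + 3c + d = -114
  64a + 16b + 4c + d = -267
  125a + 25b + 5c + d = -518
Solving the system yields a = -4, b = -1, c = 2, d = -3.
So q(t) = -4t³ - t² + 2t - 3.
The leading coefficient is -4.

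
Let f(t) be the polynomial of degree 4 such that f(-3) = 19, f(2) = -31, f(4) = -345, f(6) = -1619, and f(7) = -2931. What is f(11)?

-16879

Write f(t) = at^4 + bt^3 + ct^2 + dt + e. Substituting each data point gives a linear system:
  81a - 27b + 9c - 3d + e = 19
  16a + 8b + 4c + 2d + e = -31
  256a + 64b + 16c + 4d + e = -345
  1296a + 216b + 36c + 6d + e = -1619
  2401a + 343b + 49c + 7d + e = -2931
Solving the system yields a = -1, b = -2, c = 4, d = -5, e = -5.
So f(t) = -t^4 - 2t^3 + 4t^2 - 5t - 5.
Then f(11) = -16879.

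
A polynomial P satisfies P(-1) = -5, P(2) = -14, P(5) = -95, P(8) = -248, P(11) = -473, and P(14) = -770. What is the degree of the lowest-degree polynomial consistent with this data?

Forward differences of the values at u = -1, 2, 5, 8, 11, 14:
  P  : -5  -14  -95  -248  -473  -770
  Δ  : -9  -81  -153  -225  -297
  Δ^2: -72  -72  -72  -72
  Δ^3: 0  0  0
  Δ^4: 0  0
  Δ^5: 0
The second differences are constant (-72) and nonzero, while all higher differences vanish, so the minimal degree is 2.

2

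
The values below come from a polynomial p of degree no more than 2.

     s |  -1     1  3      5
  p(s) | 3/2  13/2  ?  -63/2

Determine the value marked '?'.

On equispaced nodes a degree-2 polynomial has vanishing third forward difference, so
  - p(-1) + 3·p(1) - 3·p(3) + p(5) = 0.
Substituting the known values and solving for p(3):
  -3·p(3) = 27/2
  p(3) = -9/2.

-9/2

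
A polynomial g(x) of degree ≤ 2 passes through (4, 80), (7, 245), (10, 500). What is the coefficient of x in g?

0

Write g(x) = ax^2 + bx + c. Substituting each data point gives a linear system:
  16a + 4b + c = 80
  49a + 7b + c = 245
  100a + 10b + c = 500
Solving the system yields a = 5, b = 0, c = 0.
So g(x) = 5x².
The coefficient of x is 0.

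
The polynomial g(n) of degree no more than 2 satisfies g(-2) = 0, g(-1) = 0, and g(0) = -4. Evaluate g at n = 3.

-40

Forward differences of the values at n = -2, -1, 0:
  g  : 0  0  -4
  Δ  : 0  -4
  Δ^2: -4
The second differences are constant, confirming degree 2.
Interpolating (Newton forward form) and evaluating at n = 3 gives g(3) = -40.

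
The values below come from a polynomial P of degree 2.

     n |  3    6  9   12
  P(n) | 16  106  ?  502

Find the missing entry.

268

On equispaced nodes a degree-2 polynomial has vanishing third forward difference, so
  - P(3) + 3·P(6) - 3·P(9) + P(12) = 0.
Substituting the known values and solving for P(9):
  -3·P(9) = -804
  P(9) = 268.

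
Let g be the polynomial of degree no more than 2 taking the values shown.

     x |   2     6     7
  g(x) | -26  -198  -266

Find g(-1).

-2

Write g(x) = ax^2 + bx + c. Substituting each data point gives a linear system:
  4a + 2b + c = -26
  36a + 6b + c = -198
  49a + 7b + c = -266
Solving the system yields a = -5, b = -3, c = 0.
So g(x) = -5x² - 3x.
Then g(-1) = -2.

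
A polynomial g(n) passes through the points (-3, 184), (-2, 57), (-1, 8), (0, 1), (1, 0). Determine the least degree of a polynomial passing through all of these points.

Forward differences of the values at n = -3, -2, -1, 0, 1:
  g  : 184  57  8  1  0
  Δ  : -127  -49  -7  -1
  Δ^2: 78  42  6
  Δ^3: -36  -36
  Δ^4: 0
The third differences are constant (-36) and nonzero, while all higher differences vanish, so the minimal degree is 3.

3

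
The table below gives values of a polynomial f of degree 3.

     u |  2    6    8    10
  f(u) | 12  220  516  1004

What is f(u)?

f(u) = u^3 + 4

Write f(u) = au^3 + bu^2 + cu + d. Substituting each data point gives a linear system:
  8a + 4b + 2c + d = 12
  216a + 36b + 6c + d = 220
  512a + 64b + 8c + d = 516
  1000a + 100b + 10c + d = 1004
Solving the system yields a = 1, b = 0, c = 0, d = 4.
So f(u) = u^3 + 4.
Check: f(8) = 516. ✓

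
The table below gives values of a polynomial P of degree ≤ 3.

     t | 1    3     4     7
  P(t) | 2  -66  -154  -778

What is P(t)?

P(t) = -2t^3 - 2t^2 + 6

Using the Lagrange interpolation formula with nodes 1, 3, 4, 7:
  L_0(t) = (t - 3)(t - 4)(t - 7) / -36
  L_1(t) = (t - 1)(t - 4)(t - 7) / 8
  L_2(t) = (t - 1)(t - 3)(t - 7) / -9
  L_3(t) = (t - 1)(t - 3)(t - 4) / 72
Then P(t) = 2·L_0(t) - 66·L_1(t) - 154·L_2(t) - 778·L_3(t).
Expanding and collecting terms gives P(t) = -2t³ - 2t² + 6.
Check: P(1) = 2. ✓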